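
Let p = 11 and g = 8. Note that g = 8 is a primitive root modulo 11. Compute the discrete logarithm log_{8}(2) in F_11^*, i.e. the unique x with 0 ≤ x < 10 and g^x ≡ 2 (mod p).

Successive powers of 8 modulo 11:
  8^0=1  8^1=8  8^2=9  8^3=6  8^4=4  8^5=10
  8^6=3  8^7=2
So 8^7 ≡ 2 (mod 11), giving x = 7.

7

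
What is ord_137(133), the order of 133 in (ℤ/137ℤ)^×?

17

The order of 133 must divide p − 1 = 136 = 2^3 · 17.
Divisors: 1, 2, 4, 8, 17, 34, 68, 136.
Check each in increasing order: 133^1 ≡ 133;  133^2 ≡ 16;  133^4 ≡ 119;  133^8 ≡ 50;  133^17 ≡ 1.
Smallest exponent giving 1 is 17.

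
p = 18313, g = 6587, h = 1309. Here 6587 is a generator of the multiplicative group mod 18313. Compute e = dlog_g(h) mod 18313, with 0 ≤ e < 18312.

Baby-step giant-step with m = ceil(sqrt(18312)) = 136.
Baby table (6587^j mod 18313 for j=0..135):
  0:1  1:6587  2:5072  3:6352  4:13732  5:4777  6:4365  7:845
  8:17176  9:598  10:1731  11:11411  12:7705  13:7512  14:18131  15:9824
  16:10859  17:15968  18:9657  19:9610  20:11342  21:11027  22:5491  23:1042
  24:14592  25:10880  26:7791  27:6291  28:14811  29:6706  30:1466  31:5591
  32:474  33:9028  34:5125  35:7516  36:7853  37:11799  38:17954  39:15957
  40:10452  41:8757  42:14722  43:6479  44:7883  45:7966  46:5297  47:5074
  48:1213  49:5563  50:17481  51:13516  52:10399  53:7593  54:2288  55:17770
  56:12607  57:11167  58:12021  59:15228  60:6535  61:10495  62:17303  63:13062
  64:4920  65:12343  66:11934  67:9862  68:4783  69:7261  70:12964  71:349
  72:9738  73:12080  74:975  75:12775  76:690  77:3406  78:1897  79:6073
  80:7259  81:18103  82:8518  83:15347  84:2929  85:9734  86:4045  87:17313
  88:5680  89:701  90:2611  91:2750  92:2693  93:11807  94:15711  95:1594
  96:6329  97:8735  98:16312  99:4773  100:14643  101:17183  102:10081  103:609
  104:936  105:12264  106:4325  107:12060  108:15739  109:2900  110:1841  111:3461
  112:16235  113:10338  114:8672  115:4217  116:14871  117:17353  118:12778  119:2138
  120:309  121:2640  122:10643  123:3277  124:12885  125:11053  126:11936  127:4723
  128:14927  129:1652  130:3802  131:9903  132:155  133:13770  134:17014  135:13971
Giant step factor: 6587^(-136) ≡ 1160 (mod 18313).
Scan 1309·1160^i mod 18313 for i = 0, 1, …:
  i=0: 1309   i=1: 16774   i=2: 9434   i=3: 10579
  i=4: 1930   i=5: 4614   i=6: 4844   i=7: 15262
  i=8: 13562   i=9: 1053     …   i=76: 13303
  i=77: 11934
Match at i=77, j=66: e = 77·136 + 66 = 10538.

10538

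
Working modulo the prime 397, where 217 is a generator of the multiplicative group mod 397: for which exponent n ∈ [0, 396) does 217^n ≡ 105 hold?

Baby-step giant-step with m = ceil(sqrt(396)) = 20.
Baby table (217^j mod 397 for j=0..19):
  0:1  1:217  2:243  3:327  4:293  5:61  6:136  7:134
  8:97  9:8  10:148  11:356  12:234  13:359  14:91  15:294
  16:278  17:379  18:64  19:390
Giant step factor: 217^(-20) ≡ 374 (mod 397).
Scan 105·374^i mod 397 for i = 0, 1, …:
  i=0: 105   i=1: 364   i=2: 362   i=3: 11
  i=4: 144   i=5: 261   i=6: 349   i=7: 310
  i=8: 16   i=9: 29     …   i=14: 367
  i=15: 293
Match at i=15, j=4: n = 15·20 + 4 = 304.

304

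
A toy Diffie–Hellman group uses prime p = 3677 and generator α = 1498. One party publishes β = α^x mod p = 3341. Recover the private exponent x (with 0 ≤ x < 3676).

Baby-step giant-step with m = ceil(sqrt(3676)) = 61.
Baby table (1498^j mod 3677 for j=0..60):
  0:1  1:1498  2:1034  3:915  4:2826  5:1121  6:2546  7:859
  8:3509  9:2049  10:2784  11:714  12:3242  13:2876  14:2481  15:2768
  16:2485  17:1406  18:2944  19:1389  20:3217  21:2196  22:2370  23:1955
  24:1698  25:2797  26:1803  27:1976  28:63  29:2449  30:2633  31:2490
  32:1542  33:760  34:2287  35:2639  36:447  37:392  38:2573  39:858
  40:2011  41:1015  42:1869  43:1565  44:2121  45:330  46:1622  47:2936
  48:436  49:2299  50:2230  51:1824  52:341  53:3392  54:3279  55:3147
  56:292  57:3530  58:414  59:2436  60:1544
Giant step factor: 1498^(-61) ≡ 512 (mod 3677).
Scan 3341·512^i mod 3677 for i = 0, 1, …:
  i=0: 3341   i=1: 787   i=2: 2151   i=3: 1889
  i=4: 117   i=5: 1072   i=6: 991   i=7: 3643
  i=8: 977   i=9: 152     …   i=25: 1448
  i=26: 2299
Match at i=26, j=49: x = 26·61 + 49 = 1635.

1635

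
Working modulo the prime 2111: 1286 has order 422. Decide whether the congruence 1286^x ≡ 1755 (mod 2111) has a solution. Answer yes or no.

yes

1755 ∈ ⟨1286⟩ iff 1755^422 ≡ 1 (mod 2111), since |⟨1286⟩| = 422.
1755^422 mod 2111 = 1.
Since 1 = 1, 1755 lies in the subgroup.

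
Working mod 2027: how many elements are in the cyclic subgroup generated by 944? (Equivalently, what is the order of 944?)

2026

The order of 944 must divide p − 1 = 2026 = 2 · 1013.
Divisors: 1, 2, 1013, 2026.
Check each in increasing order: 944^1 ≡ 944;  944^2 ≡ 1283;  944^1013 ≡ 2026;  944^2026 ≡ 1.
Smallest exponent giving 1 is 2026.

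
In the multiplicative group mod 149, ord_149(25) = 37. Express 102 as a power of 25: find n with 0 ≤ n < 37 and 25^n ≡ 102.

6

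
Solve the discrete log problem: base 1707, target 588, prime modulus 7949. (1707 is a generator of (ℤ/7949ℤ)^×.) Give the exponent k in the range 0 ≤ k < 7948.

3363

Baby-step giant-step with m = ceil(sqrt(7948)) = 90.
Baby table (1707^j mod 7949 for j=0..89):
  0:1  1:1707  2:4515  3:4524  4:3989  5:4879  6:5850  7:2006
  8:6172  9:3179  10:5335  11:5240  12:2055  13:2376  14:1842  15:4439
  16:1976  17:2656  18:2862  19:4748  20:4805  21:6716  22:1754  23:5254
  24:2106  25:1994  26:1586  27:4642  28:6690  29:5066  30:7099  31:3717
  32:1617  33:1916  34:3573  35:2228  36:3574  37:3935  38:140  39:510
  40:4129  41:5389  42:2030  43:7395  44:253  45:2625  46:5588  47:7865
  48:7643  49:2292  50:1536  51:6731  52:3512  53:1438  54:6374  55:6186
  56:3230  57:4953  58:4984  59:2258  60:7090  61:4252  62:727  63:945
  64:7417  65:6011  66:6567  67:1779  68:235  69:3695  70:3808  71:5923
  72:7382  73:1909  74:7522  75:2419  76:3702  77:7808  78:5732  79:7254
  80:5985  81:1930  82:3624  83:1846  84:3318  85:4138  86:4854  87:2920
  88:417  89:4358
Giant step factor: 1707^(-90) ≡ 405 (mod 7949).
Scan 588·405^i mod 7949 for i = 0, 1, …:
  i=0: 588   i=1: 7619   i=2: 1483   i=3: 4440
  i=4: 1726   i=5: 7467   i=6: 3515   i=7: 704
  i=8: 6905   i=9: 6426     …   i=36: 6992
  i=37: 1916
Match at i=37, j=33: k = 37·90 + 33 = 3363.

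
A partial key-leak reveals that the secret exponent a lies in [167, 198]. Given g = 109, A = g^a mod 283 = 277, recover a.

169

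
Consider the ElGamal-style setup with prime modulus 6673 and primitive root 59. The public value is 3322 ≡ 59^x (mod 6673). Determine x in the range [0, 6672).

1491

Baby-step giant-step with m = ceil(sqrt(6672)) = 82.
Baby table (59^j mod 6673 for j=0..81):
  0:1  1:59  2:3481  3:5189  4:5866  5:5771  6:166  7:3121
  8:3968  9:557  10:6171  11:3747  12:864  13:4265  14:4734  15:5713
  16:3417  17:1413  18:3291  19:652  20:5103  21:792  22:17  23:1003
  24:5793  25:1464  26:6300  27:4685  28:2822  29:6346  30:726  31:2796
  32:4812  33:3642  34:1342  35:5775  36:402  37:3699  38:4705  39:4002
  40:2563  41:4411  42:2  43:118  44:289  45:3705  46:5059  47:4869
  48:332  49:6242  50:1263  51:1114  52:5669  53:821  54:1728  55:1857
  56:2795  57:4753  58:161  59:2826  60:6582  61:1304  62:3533  63:1584
  64:34  65:2006  66:4913  67:2928  68:5927  69:2697  70:5644  71:6019
  72:1452  73:5592  74:2951  75:611  76:2684  77:4877  78:804  79:725
  80:2737  81:1331
Giant step factor: 59^(-82) ≡ 5875 (mod 6673).
Scan 3322·5875^i mod 6673 for i = 0, 1, …:
  i=0: 3322   i=1: 4898   i=2: 1774   i=3: 5697
  i=4: 4780   i=5: 2516   i=6: 805   i=7: 4891
  i=8: 687   i=9: 5633     …   i=17: 3714
  i=18: 5713
Match at i=18, j=15: x = 18·82 + 15 = 1491.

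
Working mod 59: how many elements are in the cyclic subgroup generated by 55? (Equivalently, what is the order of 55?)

The order of 55 must divide p − 1 = 58 = 2 · 29.
Divisors: 1, 2, 29, 58.
Check each in increasing order: 55^1 ≡ 55;  55^2 ≡ 16;  55^29 ≡ 58;  55^58 ≡ 1.
Smallest exponent giving 1 is 58.

58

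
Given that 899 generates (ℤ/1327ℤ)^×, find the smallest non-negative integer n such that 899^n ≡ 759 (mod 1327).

1052

Baby-step giant-step with m = ceil(sqrt(1326)) = 37.
Baby table (899^j mod 1327 for j=0..36):
  0:1  1:899  2:58  3:389  4:710  5:3  6:43  7:174
  8:1167  9:803  10:9  11:129  12:522  13:847  14:1082  15:27
  16:387  17:239  18:1214  19:592  20:81  21:1161  22:717  23:988
  24:449  25:243  26:829  27:824  28:310  29:20  30:729  31:1160
  32:1145  33:930  34:60  35:860  36:826
Giant step factor: 899^(-37) ≡ 192 (mod 1327).
Scan 759·192^i mod 1327 for i = 0, 1, …:
  i=0: 759   i=1: 1085   i=2: 1308   i=3: 333
  i=4: 240   i=5: 962   i=6: 251   i=7: 420
  i=8: 1020   i=9: 771     …   i=27: 1018
  i=28: 387
Match at i=28, j=16: n = 28·37 + 16 = 1052.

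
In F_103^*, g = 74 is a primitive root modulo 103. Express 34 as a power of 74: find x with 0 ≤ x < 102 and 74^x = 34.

Baby-step giant-step with m = ceil(sqrt(102)) = 11.
Baby table (74^j mod 103 for j=0..10):
  0:1  1:74  2:17  3:22  4:83  5:65  6:72  7:75
  8:91  9:39  10:2
Giant step factor: 74^(-11) ≡ 87 (mod 103).
Scan 34·87^i mod 103 for i = 0, 1, …:
  i=0: 34   i=1: 74
Match at i=1, j=1: x = 1·11 + 1 = 12.

12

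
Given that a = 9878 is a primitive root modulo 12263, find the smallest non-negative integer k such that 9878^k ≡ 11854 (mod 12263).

Baby-step giant-step with m = ceil(sqrt(12262)) = 111.
Baby table (9878^j mod 12263 for j=0..110):
  0:1  1:9878  2:10456  3:5382  4:3291  5:11548  6:718  7:4390
  8:2452  9:1431  10:8442  11:1676  12:478  13:429  14:6927  15:9629
  16:3434  17:1594  18:12103  19:1447  20:7071  21:9553  22:749  23:4033
  24:7750  25:8854  26:96  27:4037  28:10473  29:1626  30:9361  31:4938
  32:7613  33:4498  34:2395  35:2483  36:1074  37:1477  38:9099  39:4395
  40:2790  41:4659  42:10826  43:5868  44:9166  45:4019  46:4351  47:9626
  48:10589  49:7015  50:8220  51:3837  52:9216  53:7399  54:12105  55:8940
  56:3457  57:8054  58:7331  59:2603  60:9186  61:5371  62:5000  63:6899
  64:2831  65:4978  66:10317  67:5796  68:9204  69:11493  70:9263  71:5671
  72:754  73:4371  74:10978  75:11238  76:4288  77:462  78:1800  79:11313
  80:9358  81:12093  82:771  83:615  84:4785  85:4628  86:11183  87:570
  88:1743  89:102  90:1990  91:11894  92:9392  93:4581  94:648  95:11921
  96:6312  97:4844  98:11069  99:2674  100:11533  101:11967  102:6969  103:7563
  104:1118  105:6904  106:3169  107:8206  108:438  109:9988  110:5629
Giant step factor: 9878^(-111) ≡ 4753 (mod 12263).
Scan 11854·4753^i mod 12263 for i = 0, 1, …:
  i=0: 11854   i=1: 5840   i=2: 6351   i=3: 7060
  i=4: 4612   i=5: 6855   i=6: 11287   i=7: 8749
  i=8: 164   i=9: 6923     …   i=17: 2531
  i=18: 12103
Match at i=18, j=18: k = 18·111 + 18 = 2016.

2016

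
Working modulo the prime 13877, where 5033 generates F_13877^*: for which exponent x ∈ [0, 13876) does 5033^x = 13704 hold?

Baby-step giant-step with m = ceil(sqrt(13876)) = 118.
Baby table (5033^j mod 13877 for j=0..117):
  0:1  1:5033  2:5564  3:13703  4:12386  5:3254  6:2522  7:9648
  8:2761  9:5236  10:365  11:5281  12:4818  13:5875  14:10865  15:8165
  16:4648  17:10639  18:8621  19:9991  20:8332  21:12539  22:10068  23:7317
  24:10780  25:10547  26:3526  27:11552  28:10463  29:10941  30:2117  31:11202
  32:11292  33:6321  34:7509  35:5726  36:10306  37:11749  38:2820  39:10766
  40:9470  41:8892  42:111  43:3583  44:7016  45:8440  46:1023  47:392
  48:2402  49:2399  50:1177  51:12239  52:12761  53:3357  54:7472  55:13783
  56:12593  57:4310  58:2479  59:1384  60:13295  61:12718  62:8970  63:4129
  64:7388  65:7321  66:3158  67:5049  68:2830  69:5588  70:9602  71:7152
  72:12955  73:8369  74:4482  75:7781  76:879  77:11121  78:6052  79:13578
  80:7726  81:1604  82:10395  83:1745  84:12321  85:9157  86:1664  87:7081
  88:2537  89:1881  90:2959  91:2626  92:5754  93:12460  94:1017  95:11825
  96:10649  97:3443  98:10123  99:6592  100:11506  101:977  102:4783  103:10121
  104:10403  105:378  106:1325  107:7765  108:3613  109:5359  110:8836  111:9680
  112:11170  113:2883  114:8674  115:13077  116:11807  117:3317
Giant step factor: 5033^(-118) ≡ 4744 (mod 13877).
Scan 13704·4744^i mod 13877 for i = 0, 1, …:
  i=0: 13704   i=1: 11908   i=2: 12162   i=3: 9839
  i=4: 7865   i=5: 10184   i=6: 7059   i=7: 2695
  i=8: 4363   i=9: 7465     …   i=19: 5973
  i=20: 12955
Match at i=20, j=72: x = 20·118 + 72 = 2432.

2432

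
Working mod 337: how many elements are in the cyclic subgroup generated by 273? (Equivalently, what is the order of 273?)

14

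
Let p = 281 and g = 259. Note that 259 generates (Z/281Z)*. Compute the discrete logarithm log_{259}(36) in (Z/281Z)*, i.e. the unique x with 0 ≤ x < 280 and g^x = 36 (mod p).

Baby-step giant-step with m = ceil(sqrt(280)) = 17.
Baby table (259^j mod 281 for j=0..16):
  0:1  1:259  2:203  3:30  4:183  5:189  6:57  7:151
  8:50  9:24  10:34  11:95  12:158  13:177  14:40  15:244
  16:252
Giant step factor: 259^(-17) ≡ 159 (mod 281).
Scan 36·159^i mod 281 for i = 0, 1, …:
  i=0: 36   i=1: 104   i=2: 238   i=3: 188
  i=4: 106   i=5: 275   i=6: 170   i=7: 54
  i=8: 156   i=9: 76   i=10: 1
Match at i=10, j=0: x = 10·17 + 0 = 170.

170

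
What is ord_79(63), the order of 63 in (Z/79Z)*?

The order of 63 must divide p − 1 = 78 = 2 · 3 · 13.
Divisors: 1, 2, 3, 6, 13, 26, 39, 78.
Check each in increasing order: 63^1 ≡ 63;  63^2 ≡ 19;  63^3 ≡ 12;  63^6 ≡ 65;  63^13 ≡ 24;  63^26 ≡ 23;  63^39 ≡ 78;  63^78 ≡ 1.
Smallest exponent giving 1 is 78.

78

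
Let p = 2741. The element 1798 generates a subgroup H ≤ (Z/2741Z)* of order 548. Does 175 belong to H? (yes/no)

yes

175 ∈ ⟨1798⟩ iff 175^548 ≡ 1 (mod 2741), since |⟨1798⟩| = 548.
175^548 mod 2741 = 1.
Since 1 = 1, 175 lies in the subgroup.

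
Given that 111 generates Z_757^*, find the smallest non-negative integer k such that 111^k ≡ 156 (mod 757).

26

Successive powers of 111 modulo 757:
  111^0=1  111^1=111  111^2=209  111^3=489  111^4=532  111^5=6
  111^6=666  111^7=497  111^8=663  111^9=164  111^10=36  111^11=211
  111^12=711  111^13=193  111^14=227  111^15=216  111^16=509  111^17=481
  111^18=401  111^19=605  111^20=539  111^21=26  111^22=615  111^23=135
  111^24=602  111^25=206  111^26=156
So 111^26 ≡ 156 (mod 757), giving k = 26.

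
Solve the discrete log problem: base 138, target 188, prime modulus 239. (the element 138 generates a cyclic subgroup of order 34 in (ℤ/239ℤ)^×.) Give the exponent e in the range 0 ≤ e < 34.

Successive powers of 138 modulo 239:
  138^0=1  138^1=138  138^2=163  138^3=28  138^4=40  138^5=23
  138^6=67  138^7=164  138^8=166  138^9=203  138^10=51  138^11=107
  138^12=187  138^13=233  138^14=128  138^15=217  138^16=71  138^17=238
  138^18=101  138^19=76  138^20=211  138^21=199  138^22=216  138^23=172
  138^24=75  138^25=73  138^26=36  138^27=188
So 138^27 ≡ 188 (mod 239), giving e = 27.

27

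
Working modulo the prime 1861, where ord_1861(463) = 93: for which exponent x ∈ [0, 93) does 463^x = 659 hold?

44

Baby-step giant-step with m = ceil(sqrt(93)) = 10.
Baby table (463^j mod 1861 for j=0..9):
  0:1  1:463  2:354  3:134  4:629  5:911  6:1207  7:541
  8:1109  9:1692
Giant step factor: 463^(-10) ≡ 1445 (mod 1861).
Scan 659·1445^i mod 1861 for i = 0, 1, …:
  i=0: 659   i=1: 1284   i=2: 1824   i=3: 504
  i=4: 629
Match at i=4, j=4: x = 4·10 + 4 = 44.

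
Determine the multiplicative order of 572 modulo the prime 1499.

The order of 572 must divide p − 1 = 1498 = 2 · 7 · 107.
Divisors: 1, 2, 7, 14, 107, 214, 749, 1498.
Check each in increasing order: 572^1 ≡ 572;  572^2 ≡ 402;  572^7 ≡ 449;  572^14 ≡ 735;  572^107 ≡ 1498;  572^214 ≡ 1.
Smallest exponent giving 1 is 214.

214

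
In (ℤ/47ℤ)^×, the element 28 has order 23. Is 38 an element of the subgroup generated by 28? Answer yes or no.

⟨28⟩ has order 23; its elements mod 47 are {1, 2, 3, 4, 6, 7, 8, 9, 12, 14, 16, 17, 18, 21, 24, 25, 27, 28, 32, 34, 36, 37, 42}.
38 is not in this set.

no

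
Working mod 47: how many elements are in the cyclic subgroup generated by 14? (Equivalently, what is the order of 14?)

23

The order of 14 must divide p − 1 = 46 = 2 · 23.
Divisors: 1, 2, 23, 46.
Check each in increasing order: 14^1 ≡ 14;  14^2 ≡ 8;  14^23 ≡ 1.
Smallest exponent giving 1 is 23.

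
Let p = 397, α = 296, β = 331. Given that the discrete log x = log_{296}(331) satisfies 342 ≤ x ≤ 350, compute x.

347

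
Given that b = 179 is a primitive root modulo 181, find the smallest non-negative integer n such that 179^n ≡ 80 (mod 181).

160

Baby-step giant-step with m = ceil(sqrt(180)) = 14.
Baby table (179^j mod 181 for j=0..13):
  0:1  1:179  2:4  3:173  4:16  5:149  6:64  7:53
  8:75  9:31  10:119  11:124  12:114  13:134
Giant step factor: 179^(-14) ≡ 52 (mod 181).
Scan 80·52^i mod 181 for i = 0, 1, …:
  i=0: 80   i=1: 178   i=2: 25   i=3: 33
  i=4: 87   i=5: 180   i=6: 129   i=7: 11
  i=8: 29   i=9: 60   i=10: 43   i=11: 64
Match at i=11, j=6: n = 11·14 + 6 = 160.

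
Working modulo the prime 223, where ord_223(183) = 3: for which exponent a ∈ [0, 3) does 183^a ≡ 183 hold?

Successive powers of 183 modulo 223:
  183^0=1  183^1=183
So 183^1 ≡ 183 (mod 223), giving a = 1.

1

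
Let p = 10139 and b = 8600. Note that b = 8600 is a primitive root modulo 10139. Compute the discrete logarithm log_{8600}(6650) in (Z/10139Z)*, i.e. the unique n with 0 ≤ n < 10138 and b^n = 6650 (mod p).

Baby-step giant-step with m = ceil(sqrt(10138)) = 101.
Baby table (8600^j mod 10139 for j=0..100):
  0:1  1:8600  2:6134  3:9322  4:127  5:7327  6:8454  7:7770
  8:5990  9:7880  10:9063  11:3307  12:305  13:7138  14:5294  15:4290
  16:8318  17:4155  18:3164  19:7463  20:1930  21:457  22:6407  23:4874
  24:1774  25:7344  26:2569  27:519  28:2240  29:10039  30:1815  31:5079
  32:588  33:7578  34:7447  35:6276  36:3703  37:9340  38:2842  39:6210
  40:3887  41:10056  42:6069  43:7967  44:6977  45:9737  46:199  47:8048
  48:3986  49:9780  50:4995  51:8196  52:9411  53:5102  54:5747  55:6714
  56:8934  57:9197  58:10000  59:1002  60:9189  61:2034  62:2625  63:5586
  64:1018  65:4843  66:8927  67:9831  68:7618  69:6721  70:8300  71:1440
  72:4281  73:1891  74:9783  75:378  76:6320  77:6960  78:5483  79:7450
  80:1659  81:1827  82:6889  83:3223  84:7913  85:8971  86:2949  87:3761
  88:1190  89:3749  90:9519  91:1114  92:9184  93:9729  94:2372  95:9671
  96:383  97:8764  98:7213  99:1398  100:8085
Giant step factor: 8600^(-101) ≡ 1394 (mod 10139).
Scan 6650·1394^i mod 10139 for i = 0, 1, …:
  i=0: 6650   i=1: 3054   i=2: 9035   i=3: 2152
  i=4: 8883   i=5: 3183   i=6: 6359   i=7: 2960
  i=8: 9806   i=9: 2192     …   i=81: 243
  i=82: 4155
Match at i=82, j=17: n = 82·101 + 17 = 8299.

8299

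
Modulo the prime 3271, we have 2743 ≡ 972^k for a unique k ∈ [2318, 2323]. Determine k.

2321

Compute 972^2318 mod 3271 = 419, then multiply by 972 repeatedly:
  972^2318=419  972^2319=1664  972^2320=1534  972^2321=2743
Found 2743 at exponent 2321.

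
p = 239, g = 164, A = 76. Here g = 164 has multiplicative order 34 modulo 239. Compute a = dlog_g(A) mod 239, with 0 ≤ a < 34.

27

Successive powers of 164 modulo 239:
  164^0=1  164^1=164  164^2=128  164^3=199  164^4=132  164^5=138
  164^6=166  164^7=217  164^8=216  164^9=52  164^10=163  164^11=203
  164^12=71  164^13=172  164^14=6  164^15=28  164^16=51  164^17=238
  164^18=75  164^19=111  164^20=40  164^21=107  164^22=101  164^23=73
  164^24=22  164^25=23  164^26=187  164^27=76
So 164^27 ≡ 76 (mod 239), giving a = 27.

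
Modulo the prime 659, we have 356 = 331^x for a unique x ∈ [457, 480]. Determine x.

464

Compute 331^457 mod 659 = 399, then multiply by 331 repeatedly:
  331^457=399  331^458=269  331^459=74  331^460=111  331^461=496
  331^462=85  331^463=457  331^464=356
Found 356 at exponent 464.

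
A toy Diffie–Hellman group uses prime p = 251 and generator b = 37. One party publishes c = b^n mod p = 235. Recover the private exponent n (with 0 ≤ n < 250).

Baby-step giant-step with m = ceil(sqrt(250)) = 16.
Baby table (37^j mod 251 for j=0..15):
  0:1  1:37  2:114  3:202  4:195  5:187  6:142  7:234
  8:124  9:70  10:80  11:199  12:84  13:96  14:38  15:151
Giant step factor: 37^(-16) ≡ 112 (mod 251).
Scan 235·112^i mod 251 for i = 0, 1, …:
  i=0: 235   i=1: 216   i=2: 96
Match at i=2, j=13: n = 2·16 + 13 = 45.

45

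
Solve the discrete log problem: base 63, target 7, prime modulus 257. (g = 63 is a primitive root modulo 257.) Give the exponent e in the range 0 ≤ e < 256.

51

Baby-step giant-step with m = ceil(sqrt(256)) = 16.
Baby table (63^j mod 257 for j=0..15):
  0:1  1:63  2:114  3:243  4:146  5:203  6:196  7:12
  8:242  9:83  10:89  11:210  12:123  13:39  14:144  15:77
Giant step factor: 63^(-16) ≡ 8 (mod 257).
Scan 7·8^i mod 257 for i = 0, 1, …:
  i=0: 7   i=1: 56   i=2: 191   i=3: 243
Match at i=3, j=3: e = 3·16 + 3 = 51.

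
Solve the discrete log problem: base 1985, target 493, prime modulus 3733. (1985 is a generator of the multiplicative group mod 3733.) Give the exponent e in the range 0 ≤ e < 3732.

Baby-step giant-step with m = ceil(sqrt(3732)) = 62.
Baby table (1985^j mod 3733 for j=0..61):
  0:1  1:1985  2:1910  3:2355  4:959  5:3518  6:2520  7:3713
  8:1363  9:2863  10:1429  11:3218  12:567  13:1862  14:400  15:2604
  16:2468  17:1284  18:2834  19:3592  20:90  21:3199  22:182  23:2902
  24:451  25:3048  26:2820  27:1933  28:3214  29:93  30:1688  31:2179
  32:2501  33:3328  34:2403  35:2914  36:1873  37:3570  38:1216  39:2242
  40:634  41:469  42:1448  43:3603  44:3260  45:1811  46:3689  47:2252
  48:1819  49:904  50:2600  51:1994  52:1110  53:880  54:3489  55:950
  56:585  57:262  58:1183  59:198  60:1065  61:1147
Giant step factor: 1985^(-62) ≡ 78 (mod 3733).
Scan 493·78^i mod 3733 for i = 0, 1, …:
  i=0: 493   i=1: 1124   i=2: 1813   i=3: 3293
  i=4: 3010   i=5: 3334   i=6: 2475   i=7: 2667
  i=8: 2711   i=9: 2410     …   i=39: 391
  i=40: 634
Match at i=40, j=40: e = 40·62 + 40 = 2520.

2520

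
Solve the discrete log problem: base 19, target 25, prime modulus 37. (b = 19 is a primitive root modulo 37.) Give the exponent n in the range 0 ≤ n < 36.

Successive powers of 19 modulo 37:
  19^0=1  19^1=19  19^2=28  19^3=14  19^4=7  19^5=22
  19^6=11  19^7=24  19^8=12  19^9=6  19^10=3  19^11=20
  19^12=10  19^13=5  19^14=21  19^15=29  19^16=33  19^17=35
  19^18=36  19^19=18  19^20=9  19^21=23  19^22=30  19^23=15
  19^24=26  19^25=13  19^26=25
So 19^26 ≡ 25 (mod 37), giving n = 26.

26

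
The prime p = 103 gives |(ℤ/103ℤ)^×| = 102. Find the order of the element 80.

34

The order of 80 must divide p − 1 = 102 = 2 · 3 · 17.
Divisors: 1, 2, 3, 6, 17, 34, 51, 102.
Check each in increasing order: 80^1 ≡ 80;  80^2 ≡ 14;  80^3 ≡ 90;  80^6 ≡ 66;  80^17 ≡ 102;  80^34 ≡ 1.
Smallest exponent giving 1 is 34.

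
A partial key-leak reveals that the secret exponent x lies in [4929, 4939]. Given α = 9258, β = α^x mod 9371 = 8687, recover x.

Compute 9258^4929 mod 9371 = 2844, then multiply by 9258 repeatedly:
  9258^4929=2844  9258^4930=6613  9258^4931=2411  9258^4932=8687
Found 8687 at exponent 4932.

4932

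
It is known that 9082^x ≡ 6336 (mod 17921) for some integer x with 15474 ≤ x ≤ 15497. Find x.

15489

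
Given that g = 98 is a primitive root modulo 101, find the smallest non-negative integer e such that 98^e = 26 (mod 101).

Baby-step giant-step with m = ceil(sqrt(100)) = 10.
Baby table (98^j mod 101 for j=0..9):
  0:1  1:98  2:9  3:74  4:81  5:60  6:22  7:35
  8:97  9:12
Giant step factor: 98^(-10) ≡ 14 (mod 101).
Scan 26·14^i mod 101 for i = 0, 1, …:
  i=0: 26   i=1: 61   i=2: 46   i=3: 38
  i=4: 27   i=5: 75   i=6: 40   i=7: 55
  i=8: 63   i=9: 74
Match at i=9, j=3: e = 9·10 + 3 = 93.

93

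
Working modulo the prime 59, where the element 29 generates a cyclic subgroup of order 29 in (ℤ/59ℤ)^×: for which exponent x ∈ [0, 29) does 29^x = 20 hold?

21

Successive powers of 29 modulo 59:
  29^0=1  29^1=29  29^2=15  29^3=22  29^4=48  29^5=35
  29^6=12  29^7=53  29^8=3  29^9=28  29^10=45  29^11=7
  29^12=26  29^13=46  29^14=36  29^15=41  29^16=9  29^17=25
  29^18=17  29^19=21  29^20=19  29^21=20
So 29^21 ≡ 20 (mod 59), giving x = 21.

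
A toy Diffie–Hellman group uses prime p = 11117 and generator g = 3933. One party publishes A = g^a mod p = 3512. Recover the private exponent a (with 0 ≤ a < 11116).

5621

Baby-step giant-step with m = ceil(sqrt(11116)) = 106.
Baby table (3933^j mod 11117 for j=0..105):
  0:1  1:3933  2:4742  3:7077  4:7990  5:8028  6:1844  7:4168
  8:6286  9:9747  10:3535  11:6905  12:9651  13:3945  14:7470  15:8396
  16:3978  17:3855  18:9244  19:4062  20:717  21:7360  22:9329  23:4857
  24:3575  25:8587  26:10342  27:9100  28:4677  29:7123  30:11036  31:3820
  32:4993  33:4847  34:8713  35:5635  36:6274  37:7019  38:2216  39:10917
  40:2707  41:7662  42:7576  43:2848  44:6365  45:9178  46:175  47:10138
  48:7192  49:4488  50:8625  51:4158  52:307  53:6795  54:10584  55:4824
  56:7190  57:7739  58:10258  59:1121  60:6561  61:1856  62:6896  63:7605
  64:5735  65:10479  66:3188  67:9545  68:9493  69:5083  70:3073  71:1930
  72:8896  73:2769  74:6934  75:1421  76:8059  77:1480  78:6649  79:3333
  80:1746  81:7829  82:8484  83:5455  84:9822  85:9468  86:6811  87:6810
  88:2877  89:9252  90:2175  91:5302  92:8391  93:6547  94:2379  95:7210
  96:8580  97:5045  98:9257  99:10723  100:6778  101:10425  102:2029  103:9168
  104:5313  105:7186
Giant step factor: 3933^(-106) ≡ 4708 (mod 11117).
Scan 3512·4708^i mod 11117 for i = 0, 1, …:
  i=0: 3512   i=1: 3517   i=2: 4823   i=3: 5770
  i=4: 6329   i=5: 3372   i=6: 300   i=7: 541
  i=8: 1235   i=9: 189     …   i=52: 7952
  i=53: 7077
Match at i=53, j=3: a = 53·106 + 3 = 5621.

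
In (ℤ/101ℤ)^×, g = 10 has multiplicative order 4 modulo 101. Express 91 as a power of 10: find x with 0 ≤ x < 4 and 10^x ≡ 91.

3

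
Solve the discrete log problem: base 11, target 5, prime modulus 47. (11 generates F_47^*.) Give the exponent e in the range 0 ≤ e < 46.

33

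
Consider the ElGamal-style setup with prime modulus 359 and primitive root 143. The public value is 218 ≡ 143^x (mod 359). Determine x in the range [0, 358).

Baby-step giant-step with m = ceil(sqrt(358)) = 19.
Baby table (143^j mod 359 for j=0..18):
  0:1  1:143  2:345  3:152  4:196  5:26  6:128  7:354
  8:3  9:70  10:317  11:97  12:229  13:78  14:25  15:344
  16:9  17:210  18:233
Giant step factor: 143^(-19) ≡ 227 (mod 359).
Scan 218·227^i mod 359 for i = 0, 1, …:
  i=0: 218   i=1: 303   i=2: 212   i=3: 18
  i=4: 137   i=5: 225   i=6: 97
Match at i=6, j=11: x = 6·19 + 11 = 125.

125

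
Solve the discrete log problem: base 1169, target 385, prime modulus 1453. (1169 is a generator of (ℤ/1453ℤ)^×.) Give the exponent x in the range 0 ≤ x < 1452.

Baby-step giant-step with m = ceil(sqrt(1452)) = 39.
Baby table (1169^j mod 1453 for j=0..38):
  0:1  1:1169  2:741  3:241  4:1300  5:1315  6:1414  7:905
  8:161  9:772  10:155  11:1023  12:68  13:1030  14:986  15:405
  16:1220  17:787  18:254  19:514  20:777  21:188  22:369  23:1273
  24:265  25:296  26:210  27:1386  28:139  29:1208  30:1289  31:80
  32:528  33:1160  34:391  35:837  36:584  37:1239  38:1203
Giant step factor: 1169^(-39) ≡ 59 (mod 1453).
Scan 385·59^i mod 1453 for i = 0, 1, …:
  i=0: 385   i=1: 920   i=2: 519   i=3: 108
  i=4: 560   i=5: 1074   i=6: 887   i=7: 25
  i=8: 22   i=9: 1298     …   i=26: 1435
  i=27: 391
Match at i=27, j=34: x = 27·39 + 34 = 1087.

1087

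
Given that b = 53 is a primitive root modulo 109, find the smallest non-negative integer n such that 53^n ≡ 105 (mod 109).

96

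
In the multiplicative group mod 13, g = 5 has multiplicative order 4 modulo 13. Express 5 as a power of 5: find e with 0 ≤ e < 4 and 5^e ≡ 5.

1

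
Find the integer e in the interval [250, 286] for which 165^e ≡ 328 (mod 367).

Compute 165^250 mod 367 = 356, then multiply by 165 repeatedly:
  165^250=356  165^251=20  165^252=364  165^253=239  165^254=166
  165^255=232  165^256=112  165^257=130  165^258=164  165^259=269
  165^260=345  165^261=40  165^262=361  165^263=111  165^264=332
  165^265=97  165^266=224  165^267=260  165^268=328
Found 328 at exponent 268.

268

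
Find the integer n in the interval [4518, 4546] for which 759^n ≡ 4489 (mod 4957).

Compute 759^4518 mod 4957 = 3073, then multiply by 759 repeatedly:
  759^4518=3073  759^4519=2617  759^4520=3503  759^4521=1825  759^4522=2172
  759^4523=2824  759^4524=1992  759^4525=43  759^4526=2895  759^4527=1354
  759^4528=1587  759^4529=4939  759^4530=1209  759^4531=586  759^4532=3601
  759^4533=1852  759^4534=2837  759^4535=1945  759^4536=4026  759^4537=2222
  759^4538=1118  759^4539=915  759^4540=505  759^4541=1606  759^4542=4489
Found 4489 at exponent 4542.

4542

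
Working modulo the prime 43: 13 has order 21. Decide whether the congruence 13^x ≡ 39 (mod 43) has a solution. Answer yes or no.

⟨13⟩ has order 21; its elements mod 43 are {1, 4, 6, 9, 10, 11, 13, 14, 15, 16, 17, 21, 23, 24, 25, 31, 35, 36, 38, 40, 41}.
39 is not in this set.

no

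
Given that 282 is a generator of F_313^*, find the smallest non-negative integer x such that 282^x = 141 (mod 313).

Baby-step giant-step with m = ceil(sqrt(312)) = 18.
Baby table (282^j mod 313 for j=0..17):
  0:1  1:282  2:22  3:257  4:171  5:20  6:6  7:127
  8:132  9:290  10:87  11:120  12:36  13:136  14:166  15:175
  16:209  17:94
Giant step factor: 282^(-18) ≡ 242 (mod 313).
Scan 141·242^i mod 313 for i = 0, 1, …:
  i=0: 141   i=1: 5   i=2: 271   i=3: 165
  i=4: 179   i=5: 124   i=6: 273   i=7: 23
  i=8: 245   i=9: 133     …   i=15: 111
  i=16: 257
Match at i=16, j=3: x = 16·18 + 3 = 291.

291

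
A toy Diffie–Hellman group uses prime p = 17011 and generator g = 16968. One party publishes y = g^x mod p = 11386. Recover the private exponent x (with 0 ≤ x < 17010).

7585

Baby-step giant-step with m = ceil(sqrt(17010)) = 131.
Baby table (16968^j mod 17011 for j=0..130):
  0:1  1:16968  2:1849  3:5548  4:16601  5:619  6:7405  7:4794
  8:15001  9:1375  10:8919  11:7736  12:7572  13:14624  14:575  15:9297
  16:8493  17:9043  18:2404  19:15705  20:5125  21:768  22:998  23:8119
  24:8114  25:8329  26:16095  27:5366  28:7416  29:4321  30:1318  31:11370
  32:4409  33:14545  34:3972  35:16325  36:12487  37:7411  38:4536  39:9084
  40:641  41:6459  42:11450  43:969  44:9366  45:5526  46:536  47:10974
  48:4426  49:13814  50:1383  51:8575  52:5517  53:923  54:11344  55:5527
  56:493  57:12823  58:9974  59:13404  60:2002  61:15980  62:10311  63:15924
  64:12719  65:14446  66:8229  67:3384  68:7587  69:13979  70:11299  71:7462
  72:2343  73:1317  74:11413  75:2560  76:8997  77:4382  78:15706  79:5082
  80:2617  81:6546  82:7709  83:8733  84:15734  85:3878  86:3356  87:8791
  88:13240  89:9054  90:1931  91:2022  92:15120  93:13269  94:7807  95:4519
  96:9815  97:3230  98:14209  99:1409  100:7457  101:2558  102:9083  103:684
  104:4610  105:5902  106:1379  107:8747  108:15132  109:12753  110:12984  111:3051
  112:4895  113:10658  114:1003  115:7904  116:348  117:2047  118:14045  119:8461
  120:10419  121:11280  122:8279  123:1234  124:14982  125:2192  126:7810  127:4390
  128:15362  129:2863  130:12979
Giant step factor: 16968^(-131) ≡ 15787 (mod 17011).
Scan 11386·15787^i mod 17011 for i = 0, 1, …:
  i=0: 11386   i=1: 12556   i=2: 9400   i=3: 10847
  i=4: 8863   i=5: 4706   i=6: 6585   i=7: 3174
  i=8: 10543   i=9: 6717     …   i=56: 9314
  i=57: 14045
Match at i=57, j=118: x = 57·131 + 118 = 7585.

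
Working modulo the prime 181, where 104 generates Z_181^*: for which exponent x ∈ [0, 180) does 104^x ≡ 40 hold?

Baby-step giant-step with m = ceil(sqrt(180)) = 14.
Baby table (104^j mod 181 for j=0..13):
  0:1  1:104  2:137  3:130  4:126  5:72  6:67  7:90
  8:129  9:22  10:116  11:118  12:145  13:57
Giant step factor: 104^(-14) ≡ 4 (mod 181).
Scan 40·4^i mod 181 for i = 0, 1, …:
  i=0: 40   i=1: 160   i=2: 97   i=3: 26
  i=4: 104
Match at i=4, j=1: x = 4·14 + 1 = 57.

57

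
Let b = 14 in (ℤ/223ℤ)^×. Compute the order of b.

37

The order of 14 must divide p − 1 = 222 = 2 · 3 · 37.
Divisors: 1, 2, 3, 6, 37, 74, 111, 222.
Check each in increasing order: 14^1 ≡ 14;  14^2 ≡ 196;  14^3 ≡ 68;  14^6 ≡ 164;  14^37 ≡ 1.
Smallest exponent giving 1 is 37.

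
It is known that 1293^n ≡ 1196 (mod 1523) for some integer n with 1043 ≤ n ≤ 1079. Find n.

1069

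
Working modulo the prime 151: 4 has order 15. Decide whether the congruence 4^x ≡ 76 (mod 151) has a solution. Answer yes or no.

yes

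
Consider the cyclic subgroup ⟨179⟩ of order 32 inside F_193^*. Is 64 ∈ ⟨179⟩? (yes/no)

64 ∈ ⟨179⟩ iff 64^32 ≡ 1 (mod 193), since |⟨179⟩| = 32.
64^32 mod 193 = 1.
Since 1 = 1, 64 lies in the subgroup.

yes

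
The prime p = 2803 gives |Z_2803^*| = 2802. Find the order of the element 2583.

934

The order of 2583 must divide p − 1 = 2802 = 2 · 3 · 467.
Divisors: 1, 2, 3, 6, 467, 934, 1401, 2802.
Check each in increasing order: 2583^1 ≡ 2583;  2583^2 ≡ 749;  2583^3 ≡ 597;  2583^6 ≡ 428;  2583^467 ≡ 2802;  2583^934 ≡ 1.
Smallest exponent giving 1 is 934.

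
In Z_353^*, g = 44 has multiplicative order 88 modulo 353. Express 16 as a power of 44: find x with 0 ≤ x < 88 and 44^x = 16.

28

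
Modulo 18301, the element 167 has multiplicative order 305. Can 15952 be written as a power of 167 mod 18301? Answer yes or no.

no

15952 ∈ ⟨167⟩ iff 15952^305 ≡ 1 (mod 18301), since |⟨167⟩| = 305.
15952^305 mod 18301 = 2166.
Since 2166 ≠ 1, 15952 does not lie in the subgroup.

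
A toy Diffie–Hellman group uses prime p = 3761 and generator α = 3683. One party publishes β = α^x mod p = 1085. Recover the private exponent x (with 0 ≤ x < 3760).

970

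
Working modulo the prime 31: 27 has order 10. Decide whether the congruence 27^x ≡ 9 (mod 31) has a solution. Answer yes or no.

9 ∈ ⟨27⟩ iff 9^10 ≡ 1 (mod 31), since |⟨27⟩| = 10.
9^10 mod 31 = 5.
Since 5 ≠ 1, 9 does not lie in the subgroup.

no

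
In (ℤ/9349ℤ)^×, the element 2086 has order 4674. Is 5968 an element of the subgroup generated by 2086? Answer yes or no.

no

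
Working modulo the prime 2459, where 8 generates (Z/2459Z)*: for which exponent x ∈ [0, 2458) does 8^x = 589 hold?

1331

Baby-step giant-step with m = ceil(sqrt(2458)) = 50.
Baby table (8^j mod 2459 for j=0..49):
  0:1  1:8  2:64  3:512  4:1637  5:801  6:1490  7:2084
  8:1918  9:590  10:2261  11:875  12:2082  13:1902  14:462  15:1237
  16:60  17:480  18:1381  19:1212  20:2319  21:1339  22:876  23:2090
  24:1966  25:974  26:415  27:861  28:1970  29:1006  30:671  31:450
  32:1141  33:1751  34:1713  35:1409  36:1436  37:1652  38:921  39:2450
  40:2387  41:1883  42:310  43:21  44:168  45:1344  46:916  47:2410
  48:2067  49:1782
Giant step factor: 8^(-50) ≡ 1269 (mod 2459).
Scan 589·1269^i mod 2459 for i = 0, 1, …:
  i=0: 589   i=1: 2364   i=2: 2395   i=3: 2390
  i=4: 963   i=5: 2383   i=6: 1916   i=7: 1912
  i=8: 1754   i=9: 431     …   i=25: 2128
  i=26: 450
Match at i=26, j=31: x = 26·50 + 31 = 1331.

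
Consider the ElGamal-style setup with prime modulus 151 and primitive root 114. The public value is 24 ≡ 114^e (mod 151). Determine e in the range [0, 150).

51

Baby-step giant-step with m = ceil(sqrt(150)) = 13.
Baby table (114^j mod 151 for j=0..12):
  0:1  1:114  2:10  3:83  4:100  5:75  6:94  7:146
  8:34  9:101  10:38  11:104  12:78
Giant step factor: 114^(-13) ≡ 71 (mod 151).
Scan 24·71^i mod 151 for i = 0, 1, …:
  i=0: 24   i=1: 43   i=2: 33   i=3: 78
Match at i=3, j=12: e = 3·13 + 12 = 51.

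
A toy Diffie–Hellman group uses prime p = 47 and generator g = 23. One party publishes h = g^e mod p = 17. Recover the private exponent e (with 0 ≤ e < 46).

40

Baby-step giant-step with m = ceil(sqrt(46)) = 7.
Baby table (23^j mod 47 for j=0..6):
  0:1  1:23  2:12  3:41  4:3  5:22  6:36
Giant step factor: 23^(-7) ≡ 13 (mod 47).
Scan 17·13^i mod 47 for i = 0, 1, …:
  i=0: 17   i=1: 33   i=2: 6   i=3: 31
  i=4: 27   i=5: 22
Match at i=5, j=5: e = 5·7 + 5 = 40.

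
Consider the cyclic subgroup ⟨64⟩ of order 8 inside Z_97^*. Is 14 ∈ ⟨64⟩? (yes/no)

no

⟨64⟩ has order 8; its elements mod 97 are {1, 22, 33, 47, 50, 64, 75, 96}.
14 is not in this set.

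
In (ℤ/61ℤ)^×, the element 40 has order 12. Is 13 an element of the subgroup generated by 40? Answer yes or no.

13 ∈ ⟨40⟩ iff 13^12 ≡ 1 (mod 61), since |⟨40⟩| = 12.
13^12 mod 61 = 1.
Since 1 = 1, 13 lies in the subgroup.

yes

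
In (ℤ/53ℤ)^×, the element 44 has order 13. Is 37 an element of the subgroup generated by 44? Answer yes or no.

no

37 ∈ ⟨44⟩ iff 37^13 ≡ 1 (mod 53), since |⟨44⟩| = 13.
37^13 mod 53 = 52.
Since 52 ≠ 1, 37 does not lie in the subgroup.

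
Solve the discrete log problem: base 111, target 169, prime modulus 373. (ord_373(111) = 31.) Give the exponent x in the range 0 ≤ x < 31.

17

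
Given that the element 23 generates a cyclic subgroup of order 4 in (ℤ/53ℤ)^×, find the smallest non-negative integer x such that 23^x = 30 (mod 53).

3

Successive powers of 23 modulo 53:
  23^0=1  23^1=23  23^2=52  23^3=30
So 23^3 ≡ 30 (mod 53), giving x = 3.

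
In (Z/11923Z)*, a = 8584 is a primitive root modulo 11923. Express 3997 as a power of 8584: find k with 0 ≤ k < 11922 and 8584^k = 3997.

11086

Baby-step giant-step with m = ceil(sqrt(11922)) = 110.
Baby table (8584^j mod 11923 for j=0..109):
  0:1  1:8584  2:916  3:5687  4:4446  5:10864  6:6793  7:7642
  8:10505  9:1271  10:719  11:7705  12:2839  13:11287  14:1310  15:1651
  16:7660  17:10018  18:5836  19:7701  20:4272  21:7623  22:2408  23:7713
  24:11896  25:6692  26:11037  27:1450  28:11111  29:4747  30:7357  31:8280
  32:2517  33:1452  34:4433  35:6579  36:6808  37:5249  38:399  39:3115
  40:7794  41:3743  42:9350  43:6687  44:3886  45:8793  46:6522  47:6363
  48:729  49:10084  50:76  51:8542  52:10001  53:2984  54:4052  55:2977
  56:3579  57:8488  58:11462  59:1212  60:6952  61:1353  62:1150  63:11279
  64:4176  65:6246  66:9856  67:10219  68:2385  69:1049  70:2751  71:7044
  72:4163  73:1961  74:9871  75:7826  76:4202  77:2893  78:9826  79:3082
  80:10674  81:9284  82:524  83:3045  84:3064  85:11161  86:4719  87:5465
  88:6478  89:10203  90:8117  91:10239  92:7143  93:7446  94:9184  95:580
  96:6829  97:6668  98:7712  99:3312  100:5776  101:5350  102:8927  103:247
  104:9877  105:11638  106:9698  107:1246  108:733  109:8651
Giant step factor: 8584^(-110) ≡ 424 (mod 11923).
Scan 3997·424^i mod 11923 for i = 0, 1, …:
  i=0: 3997   i=1: 1662   i=2: 1231   i=3: 9255
  i=4: 1453   i=5: 7999   i=6: 5444   i=7: 7117
  i=8: 1089   i=9: 8662     …   i=99: 3020
  i=100: 4719
Match at i=100, j=86: k = 100·110 + 86 = 11086.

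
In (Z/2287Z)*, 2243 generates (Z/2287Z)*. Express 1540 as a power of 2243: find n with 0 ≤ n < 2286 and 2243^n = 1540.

Baby-step giant-step with m = ceil(sqrt(2286)) = 48.
Baby table (2243^j mod 2287 for j=0..47):
  0:1  1:2243  2:1936  3:1722  4:1990  5:1633  6:1332  7:854
  8:1303  9:2130  10:47  11:219  12:1799  13:889  14:2050  15:1280
  16:855  17:1259  18:1779  19:1769  20:2209  21:1145  22:2221  23:617
  24:296  25:698  26:1306  27:1998  28:1281  29:811  30:908  31:1214
  32:1472  33:1555  34:190  35:788  36:1920  37:139  38:745  39:1525
  40:1510  41:2170  42:574  43:2188  44:2069  45:444  46:1047  47:1959
Giant step factor: 2243^(-48) ≡ 1311 (mod 2287).
Scan 1540·1311^i mod 2287 for i = 0, 1, …:
  i=0: 1540   i=1: 1806   i=2: 621   i=3: 2246
  i=4: 1137   i=5: 1770   i=6: 1452   i=7: 788
Match at i=7, j=35: n = 7·48 + 35 = 371.

371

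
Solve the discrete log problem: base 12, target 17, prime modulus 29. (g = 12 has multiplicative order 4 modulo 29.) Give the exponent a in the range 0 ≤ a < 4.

Successive powers of 12 modulo 29:
  12^0=1  12^1=12  12^2=28  12^3=17
So 12^3 ≡ 17 (mod 29), giving a = 3.

3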